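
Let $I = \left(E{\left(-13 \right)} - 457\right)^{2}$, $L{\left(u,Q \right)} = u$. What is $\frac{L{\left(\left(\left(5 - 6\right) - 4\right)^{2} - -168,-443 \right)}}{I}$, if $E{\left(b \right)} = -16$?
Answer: $\frac{193}{223729} \approx 0.00086265$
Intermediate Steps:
$I = 223729$ ($I = \left(-16 - 457\right)^{2} = \left(-473\right)^{2} = 223729$)
$\frac{L{\left(\left(\left(5 - 6\right) - 4\right)^{2} - -168,-443 \right)}}{I} = \frac{\left(\left(5 - 6\right) - 4\right)^{2} - -168}{223729} = \left(\left(\left(5 - 6\right) - 4\right)^{2} + 168\right) \frac{1}{223729} = \left(\left(-1 - 4\right)^{2} + 168\right) \frac{1}{223729} = \left(\left(-5\right)^{2} + 168\right) \frac{1}{223729} = \left(25 + 168\right) \frac{1}{223729} = 193 \cdot \frac{1}{223729} = \frac{193}{223729}$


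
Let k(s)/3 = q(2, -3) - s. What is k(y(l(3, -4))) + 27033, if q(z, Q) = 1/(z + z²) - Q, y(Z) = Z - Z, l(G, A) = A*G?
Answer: 54085/2 ≈ 27043.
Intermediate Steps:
y(Z) = 0
k(s) = 19/2 - 3*s (k(s) = 3*((1 - 1*(-3)*2 - 1*(-3)*2²)/(2*(1 + 2)) - s) = 3*((½)*(1 + 6 - 1*(-3)*4)/3 - s) = 3*((½)*(⅓)*(1 + 6 + 12) - s) = 3*((½)*(⅓)*19 - s) = 3*(19/6 - s) = 19/2 - 3*s)
k(y(l(3, -4))) + 27033 = (19/2 - 3*0) + 27033 = (19/2 + 0) + 27033 = 19/2 + 27033 = 54085/2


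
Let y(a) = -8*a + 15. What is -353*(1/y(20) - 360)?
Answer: 18426953/145 ≈ 1.2708e+5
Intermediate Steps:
y(a) = 15 - 8*a
-353*(1/y(20) - 360) = -353*(1/(15 - 8*20) - 360) = -353*(1/(15 - 160) - 360) = -353*(1/(-145) - 360) = -353*(-1/145 - 360) = -353*(-52201/145) = 18426953/145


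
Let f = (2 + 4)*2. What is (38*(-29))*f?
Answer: -13224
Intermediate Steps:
f = 12 (f = 6*2 = 12)
(38*(-29))*f = (38*(-29))*12 = -1102*12 = -13224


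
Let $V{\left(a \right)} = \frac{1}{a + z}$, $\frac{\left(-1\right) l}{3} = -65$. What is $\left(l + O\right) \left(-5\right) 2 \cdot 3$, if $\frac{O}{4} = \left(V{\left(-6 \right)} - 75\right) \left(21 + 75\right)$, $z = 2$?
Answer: $861030$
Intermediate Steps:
$l = 195$ ($l = \left(-3\right) \left(-65\right) = 195$)
$V{\left(a \right)} = \frac{1}{2 + a}$ ($V{\left(a \right)} = \frac{1}{a + 2} = \frac{1}{2 + a}$)
$O = -28896$ ($O = 4 \left(\frac{1}{2 - 6} - 75\right) \left(21 + 75\right) = 4 \left(\frac{1}{-4} - 75\right) 96 = 4 \left(- \frac{1}{4} - 75\right) 96 = 4 \left(\left(- \frac{301}{4}\right) 96\right) = 4 \left(-7224\right) = -28896$)
$\left(l + O\right) \left(-5\right) 2 \cdot 3 = \left(195 - 28896\right) \left(-5\right) 2 \cdot 3 = - 28701 \left(\left(-10\right) 3\right) = \left(-28701\right) \left(-30\right) = 861030$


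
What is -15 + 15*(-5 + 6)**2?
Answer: 0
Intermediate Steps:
-15 + 15*(-5 + 6)**2 = -15 + 15*1**2 = -15 + 15*1 = -15 + 15 = 0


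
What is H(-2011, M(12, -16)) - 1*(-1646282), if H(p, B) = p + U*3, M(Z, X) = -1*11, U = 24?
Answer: 1644343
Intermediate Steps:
M(Z, X) = -11
H(p, B) = 72 + p (H(p, B) = p + 24*3 = p + 72 = 72 + p)
H(-2011, M(12, -16)) - 1*(-1646282) = (72 - 2011) - 1*(-1646282) = -1939 + 1646282 = 1644343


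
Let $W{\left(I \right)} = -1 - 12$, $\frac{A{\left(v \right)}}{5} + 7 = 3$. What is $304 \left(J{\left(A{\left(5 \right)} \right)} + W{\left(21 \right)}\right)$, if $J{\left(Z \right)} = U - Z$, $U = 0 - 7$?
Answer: $0$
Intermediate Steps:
$A{\left(v \right)} = -20$ ($A{\left(v \right)} = -35 + 5 \cdot 3 = -35 + 15 = -20$)
$U = -7$ ($U = 0 - 7 = -7$)
$W{\left(I \right)} = -13$ ($W{\left(I \right)} = -1 - 12 = -13$)
$J{\left(Z \right)} = -7 - Z$
$304 \left(J{\left(A{\left(5 \right)} \right)} + W{\left(21 \right)}\right) = 304 \left(\left(-7 - -20\right) - 13\right) = 304 \left(\left(-7 + 20\right) - 13\right) = 304 \left(13 - 13\right) = 304 \cdot 0 = 0$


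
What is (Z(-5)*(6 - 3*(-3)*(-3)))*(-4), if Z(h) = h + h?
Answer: -840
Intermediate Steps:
Z(h) = 2*h
(Z(-5)*(6 - 3*(-3)*(-3)))*(-4) = ((2*(-5))*(6 - 3*(-3)*(-3)))*(-4) = -10*(6 + 9*(-3))*(-4) = -10*(6 - 27)*(-4) = -10*(-21)*(-4) = 210*(-4) = -840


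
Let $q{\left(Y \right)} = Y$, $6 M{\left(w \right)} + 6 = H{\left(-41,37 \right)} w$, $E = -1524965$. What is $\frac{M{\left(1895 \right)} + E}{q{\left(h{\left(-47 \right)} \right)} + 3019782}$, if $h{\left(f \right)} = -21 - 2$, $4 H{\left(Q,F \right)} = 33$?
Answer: $- \frac{12178883}{24158072} \approx -0.50413$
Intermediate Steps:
$H{\left(Q,F \right)} = \frac{33}{4}$ ($H{\left(Q,F \right)} = \frac{1}{4} \cdot 33 = \frac{33}{4}$)
$M{\left(w \right)} = -1 + \frac{11 w}{8}$ ($M{\left(w \right)} = -1 + \frac{\frac{33}{4} w}{6} = -1 + \frac{11 w}{8}$)
$h{\left(f \right)} = -23$ ($h{\left(f \right)} = -21 - 2 = -23$)
$\frac{M{\left(1895 \right)} + E}{q{\left(h{\left(-47 \right)} \right)} + 3019782} = \frac{\left(-1 + \frac{11}{8} \cdot 1895\right) - 1524965}{-23 + 3019782} = \frac{\left(-1 + \frac{20845}{8}\right) - 1524965}{3019759} = \left(\frac{20837}{8} - 1524965\right) \frac{1}{3019759} = \left(- \frac{12178883}{8}\right) \frac{1}{3019759} = - \frac{12178883}{24158072}$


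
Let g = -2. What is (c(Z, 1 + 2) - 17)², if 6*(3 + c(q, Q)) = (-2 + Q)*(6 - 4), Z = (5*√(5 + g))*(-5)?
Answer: 3481/9 ≈ 386.78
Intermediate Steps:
Z = -25*√3 (Z = (5*√(5 - 2))*(-5) = (5*√3)*(-5) = -25*√3 ≈ -43.301)
c(q, Q) = -11/3 + Q/3 (c(q, Q) = -3 + ((-2 + Q)*(6 - 4))/6 = -3 + ((-2 + Q)*2)/6 = -3 + (-4 + 2*Q)/6 = -3 + (-⅔ + Q/3) = -11/3 + Q/3)
(c(Z, 1 + 2) - 17)² = ((-11/3 + (1 + 2)/3) - 17)² = ((-11/3 + (⅓)*3) - 17)² = ((-11/3 + 1) - 17)² = (-8/3 - 17)² = (-59/3)² = 3481/9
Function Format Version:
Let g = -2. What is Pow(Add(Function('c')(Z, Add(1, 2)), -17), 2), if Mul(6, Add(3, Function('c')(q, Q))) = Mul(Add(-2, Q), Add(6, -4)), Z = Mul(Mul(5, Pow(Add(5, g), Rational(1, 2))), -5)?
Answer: Rational(3481, 9) ≈ 386.78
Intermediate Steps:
Z = Mul(-25, Pow(3, Rational(1, 2))) (Z = Mul(Mul(5, Pow(Add(5, -2), Rational(1, 2))), -5) = Mul(Mul(5, Pow(3, Rational(1, 2))), -5) = Mul(-25, Pow(3, Rational(1, 2))) ≈ -43.301)
Function('c')(q, Q) = Add(Rational(-11, 3), Mul(Rational(1, 3), Q)) (Function('c')(q, Q) = Add(-3, Mul(Rational(1, 6), Mul(Add(-2, Q), Add(6, -4)))) = Add(-3, Mul(Rational(1, 6), Mul(Add(-2, Q), 2))) = Add(-3, Mul(Rational(1, 6), Add(-4, Mul(2, Q)))) = Add(-3, Add(Rational(-2, 3), Mul(Rational(1, 3), Q))) = Add(Rational(-11, 3), Mul(Rational(1, 3), Q)))
Pow(Add(Function('c')(Z, Add(1, 2)), -17), 2) = Pow(Add(Add(Rational(-11, 3), Mul(Rational(1, 3), Add(1, 2))), -17), 2) = Pow(Add(Add(Rational(-11, 3), Mul(Rational(1, 3), 3)), -17), 2) = Pow(Add(Add(Rational(-11, 3), 1), -17), 2) = Pow(Add(Rational(-8, 3), -17), 2) = Pow(Rational(-59, 3), 2) = Rational(3481, 9)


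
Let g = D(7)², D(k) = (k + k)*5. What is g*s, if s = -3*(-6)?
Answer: 88200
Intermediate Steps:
s = 18
D(k) = 10*k (D(k) = (2*k)*5 = 10*k)
g = 4900 (g = (10*7)² = 70² = 4900)
g*s = 4900*18 = 88200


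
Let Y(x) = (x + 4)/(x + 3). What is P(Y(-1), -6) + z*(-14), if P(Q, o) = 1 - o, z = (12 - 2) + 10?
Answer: -273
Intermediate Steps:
z = 20 (z = 10 + 10 = 20)
Y(x) = (4 + x)/(3 + x)
P(Y(-1), -6) + z*(-14) = (1 - 1*(-6)) + 20*(-14) = (1 + 6) - 280 = 7 - 280 = -273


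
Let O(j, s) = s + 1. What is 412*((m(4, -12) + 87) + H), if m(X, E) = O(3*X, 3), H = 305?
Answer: 163152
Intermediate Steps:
O(j, s) = 1 + s
m(X, E) = 4 (m(X, E) = 1 + 3 = 4)
412*((m(4, -12) + 87) + H) = 412*((4 + 87) + 305) = 412*(91 + 305) = 412*396 = 163152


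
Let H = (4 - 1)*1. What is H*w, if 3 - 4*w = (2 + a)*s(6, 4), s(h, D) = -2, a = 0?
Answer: 21/4 ≈ 5.2500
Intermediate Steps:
H = 3 (H = 3*1 = 3)
w = 7/4 (w = 3/4 - (2 + 0)*(-2)/4 = 3/4 - (-2)/2 = 3/4 - 1/4*(-4) = 3/4 + 1 = 7/4 ≈ 1.7500)
H*w = 3*(7/4) = 21/4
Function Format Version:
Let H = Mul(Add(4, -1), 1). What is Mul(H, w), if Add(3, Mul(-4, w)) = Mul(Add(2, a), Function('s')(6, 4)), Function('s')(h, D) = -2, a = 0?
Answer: Rational(21, 4) ≈ 5.2500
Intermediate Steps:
H = 3 (H = Mul(3, 1) = 3)
w = Rational(7, 4) (w = Add(Rational(3, 4), Mul(Rational(-1, 4), Mul(Add(2, 0), -2))) = Add(Rational(3, 4), Mul(Rational(-1, 4), Mul(2, -2))) = Add(Rational(3, 4), Mul(Rational(-1, 4), -4)) = Add(Rational(3, 4), 1) = Rational(7, 4) ≈ 1.7500)
Mul(H, w) = Mul(3, Rational(7, 4)) = Rational(21, 4)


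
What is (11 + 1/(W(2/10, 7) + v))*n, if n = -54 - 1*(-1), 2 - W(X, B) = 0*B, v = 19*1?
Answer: -12296/21 ≈ -585.52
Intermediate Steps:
v = 19
W(X, B) = 2 (W(X, B) = 2 - 0*B = 2 - 1*0 = 2 + 0 = 2)
n = -53 (n = -54 + 1 = -53)
(11 + 1/(W(2/10, 7) + v))*n = (11 + 1/(2 + 19))*(-53) = (11 + 1/21)*(-53) = (232/21)*(-53) = -12296/21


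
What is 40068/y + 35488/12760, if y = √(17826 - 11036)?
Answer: 4436/1595 + 2862*√6790/485 ≈ 489.03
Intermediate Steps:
y = √6790 ≈ 82.401
40068/y + 35488/12760 = 40068/(√6790) + 35488/12760 = 40068*(√6790/6790) + 35488*(1/12760) = 2862*√6790/485 + 4436/1595 = 4436/1595 + 2862*√6790/485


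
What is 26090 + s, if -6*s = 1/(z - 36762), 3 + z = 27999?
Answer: 1372229641/52596 ≈ 26090.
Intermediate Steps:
z = 27996 (z = -3 + 27999 = 27996)
s = 1/52596 (s = -1/(6*(27996 - 36762)) = -⅙/(-8766) = -⅙*(-1/8766) = 1/52596 ≈ 1.9013e-5)
26090 + s = 26090 + 1/52596 = 1372229641/52596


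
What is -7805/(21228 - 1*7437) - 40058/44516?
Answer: -449943629/306960078 ≈ -1.4658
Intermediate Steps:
-7805/(21228 - 1*7437) - 40058/44516 = -7805/(21228 - 7437) - 40058*1/44516 = -7805/13791 - 20029/22258 = -449943629/306960078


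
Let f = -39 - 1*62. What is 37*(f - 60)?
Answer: -5957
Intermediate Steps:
f = -101 (f = -39 - 62 = -101)
37*(f - 60) = 37*(-101 - 60) = 37*(-161) = -5957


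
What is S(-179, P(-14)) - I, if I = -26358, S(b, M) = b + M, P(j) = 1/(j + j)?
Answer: 733011/28 ≈ 26179.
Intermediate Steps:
P(j) = 1/(2*j)
S(b, M) = M + b
S(-179, P(-14)) - I = ((½)/(-14) - 179) - 1*(-26358) = ((½)*(-1/14) - 179) + 26358 = (-1/28 - 179) + 26358 = -5013/28 + 26358 = 733011/28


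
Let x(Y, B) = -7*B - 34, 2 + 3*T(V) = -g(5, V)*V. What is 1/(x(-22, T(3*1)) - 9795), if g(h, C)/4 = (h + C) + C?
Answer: -3/28549 ≈ -0.00010508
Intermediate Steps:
g(h, C) = 4*h + 8*C (g(h, C) = 4*((h + C) + C) = 4*((C + h) + C) = 4*(h + 2*C) = 4*h + 8*C)
T(V) = -⅔ - V*(20 + 8*V)/3 (T(V) = -⅔ + (-(4*5 + 8*V)*V)/3 = -⅔ + (-(20 + 8*V)*V)/3 = -⅔ + (-V*(20 + 8*V))/3 = -⅔ - V*(20 + 8*V)/3)
x(Y, B) = -34 - 7*B
1/(x(-22, T(3*1)) - 9795) = 1/((-34 - 7*(-⅔ - 4*3*1*(5 + 2*(3*1))/3)) - 9795) = 1/((-34 - 7*(-⅔ - 4/3*3*(5 + 2*3))) - 9795) = 1/((-34 - 7*(-⅔ - 4/3*3*(5 + 6))) - 9795) = 1/((-34 - 7*(-⅔ - 4/3*3*11)) - 9795) = 1/((-34 - 7*(-⅔ - 44)) - 9795) = 1/((-34 - 7*(-134/3)) - 9795) = 1/((-34 + 938/3) - 9795) = 1/(836/3 - 9795) = 1/(-28549/3) = -3/28549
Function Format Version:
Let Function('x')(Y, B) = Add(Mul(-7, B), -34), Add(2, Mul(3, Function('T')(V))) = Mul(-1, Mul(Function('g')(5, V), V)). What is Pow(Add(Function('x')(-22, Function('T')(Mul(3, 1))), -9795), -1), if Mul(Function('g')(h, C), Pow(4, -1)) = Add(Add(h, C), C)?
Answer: Rational(-3, 28549) ≈ -0.00010508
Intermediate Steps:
Function('g')(h, C) = Add(Mul(4, h), Mul(8, C)) (Function('g')(h, C) = Mul(4, Add(Add(h, C), C)) = Mul(4, Add(Add(C, h), C)) = Mul(4, Add(h, Mul(2, C))) = Add(Mul(4, h), Mul(8, C)))
Function('T')(V) = Add(Rational(-2, 3), Mul(Rational(-1, 3), V, Add(20, Mul(8, V)))) (Function('T')(V) = Add(Rational(-2, 3), Mul(Rational(1, 3), Mul(-1, Mul(Add(Mul(4, 5), Mul(8, V)), V)))) = Add(Rational(-2, 3), Mul(Rational(1, 3), Mul(-1, Mul(Add(20, Mul(8, V)), V)))) = Add(Rational(-2, 3), Mul(Rational(1, 3), Mul(-1, Mul(V, Add(20, Mul(8, V)))))) = Add(Rational(-2, 3), Mul(Rational(1, 3), Mul(-1, V, Add(20, Mul(8, V))))) = Add(Rational(-2, 3), Mul(Rational(-1, 3), V, Add(20, Mul(8, V)))))
Function('x')(Y, B) = Add(-34, Mul(-7, B))
Pow(Add(Function('x')(-22, Function('T')(Mul(3, 1))), -9795), -1) = Pow(Add(Add(-34, Mul(-7, Add(Rational(-2, 3), Mul(Rational(-4, 3), Mul(3, 1), Add(5, Mul(2, Mul(3, 1))))))), -9795), -1) = Pow(Add(Add(-34, Mul(-7, Add(Rational(-2, 3), Mul(Rational(-4, 3), 3, Add(5, Mul(2, 3)))))), -9795), -1) = Pow(Add(Add(-34, Mul(-7, Add(Rational(-2, 3), Mul(Rational(-4, 3), 3, Add(5, 6))))), -9795), -1) = Pow(Add(Add(-34, Mul(-7, Add(Rational(-2, 3), Mul(Rational(-4, 3), 3, 11)))), -9795), -1) = Pow(Add(Add(-34, Mul(-7, Add(Rational(-2, 3), -44))), -9795), -1) = Pow(Add(Add(-34, Mul(-7, Rational(-134, 3))), -9795), -1) = Pow(Add(Add(-34, Rational(938, 3)), -9795), -1) = Pow(Add(Rational(836, 3), -9795), -1) = Pow(Rational(-28549, 3), -1) = Rational(-3, 28549)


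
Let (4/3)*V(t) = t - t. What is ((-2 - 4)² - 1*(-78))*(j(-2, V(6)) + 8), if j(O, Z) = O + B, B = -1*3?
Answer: 342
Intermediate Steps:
B = -3
V(t) = 0 (V(t) = 3*(t - t)/4 = (¾)*0 = 0)
j(O, Z) = -3 + O (j(O, Z) = O - 3 = -3 + O)
((-2 - 4)² - 1*(-78))*(j(-2, V(6)) + 8) = ((-2 - 4)² - 1*(-78))*((-3 - 2) + 8) = ((-6)² + 78)*(-5 + 8) = (36 + 78)*3 = 114*3 = 342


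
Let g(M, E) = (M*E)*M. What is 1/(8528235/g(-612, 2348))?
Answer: 293143104/2842745 ≈ 103.12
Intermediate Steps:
g(M, E) = E*M² (g(M, E) = (E*M)*M = E*M²)
1/(8528235/g(-612, 2348)) = 1/(8528235/((2348*(-612)²))) = 1/(8528235/((2348*374544))) = 1/(8528235/879429312) = 1/(8528235*(1/879429312)) = 1/(2842745/293143104) = 293143104/2842745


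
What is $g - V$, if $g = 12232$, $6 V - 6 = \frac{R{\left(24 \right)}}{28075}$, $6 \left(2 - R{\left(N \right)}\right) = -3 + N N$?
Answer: $\frac{4120624087}{336900} \approx 12231.0$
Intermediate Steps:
$R{\left(N \right)} = \frac{5}{2} - \frac{N^{2}}{6}$ ($R{\left(N \right)} = 2 - \frac{-3 + N N}{6} = 2 - \frac{-3 + N^{2}}{6} = 2 - \left(- \frac{1}{2} + \frac{N^{2}}{6}\right) = \frac{5}{2} - \frac{N^{2}}{6}$)
$V = \frac{336713}{336900}$ ($V = 1 + \frac{\left(\frac{5}{2} - \frac{24^{2}}{6}\right) \frac{1}{28075}}{6} = 1 + \frac{\left(\frac{5}{2} - 96\right) \frac{1}{28075}}{6} = 1 + \frac{\left(- \frac{187}{2}\right) \frac{1}{28075}}{6} = 1 + \frac{1}{6} \left(- \frac{187}{56150}\right) = 1 - \frac{187}{336900} = \frac{336713}{336900} \approx 0.99944$)
$g - V = 12232 - \frac{336713}{336900} = \frac{4120624087}{336900}$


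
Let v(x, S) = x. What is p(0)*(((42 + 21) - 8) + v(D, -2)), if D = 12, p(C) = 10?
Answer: 670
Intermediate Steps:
p(0)*(((42 + 21) - 8) + v(D, -2)) = 10*(((42 + 21) - 8) + 12) = 10*((63 - 8) + 12) = 10*(55 + 12) = 10*67 = 670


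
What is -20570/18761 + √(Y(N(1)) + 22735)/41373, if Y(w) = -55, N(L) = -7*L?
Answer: -20570/18761 + 2*√70/4597 ≈ -1.0928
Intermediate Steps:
-20570/18761 + √(Y(N(1)) + 22735)/41373 = -20570/18761 + √(-55 + 22735)/41373 = -20570*1/18761 + √22680*(1/41373) = -20570/18761 + (18*√70)*(1/41373) = -20570/18761 + 2*√70/4597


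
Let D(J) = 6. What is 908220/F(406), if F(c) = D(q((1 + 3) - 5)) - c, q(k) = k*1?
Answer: -45411/20 ≈ -2270.6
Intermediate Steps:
q(k) = k
F(c) = 6 - c
908220/F(406) = 908220/(6 - 1*406) = 908220/(6 - 406) = 908220/(-400) = 908220*(-1/400) = -45411/20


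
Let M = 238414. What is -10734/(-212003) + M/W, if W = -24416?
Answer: -25141200949/2588132624 ≈ -9.7140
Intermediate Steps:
-10734/(-212003) + M/W = -10734/(-212003) + 238414/(-24416) = -10734*(-1/212003) + 238414*(-1/24416) = 10734/212003 - 119207/12208 = -25141200949/2588132624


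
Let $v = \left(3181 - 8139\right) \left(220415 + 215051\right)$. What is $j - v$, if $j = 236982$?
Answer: $2159277410$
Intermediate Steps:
$v = -2159040428$ ($v = \left(-4958\right) 435466 = -2159040428$)
$j - v = 236982 - -2159040428 = 236982 + 2159040428 = 2159277410$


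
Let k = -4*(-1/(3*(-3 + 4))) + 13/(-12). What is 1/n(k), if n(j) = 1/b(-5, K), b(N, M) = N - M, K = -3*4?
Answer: 7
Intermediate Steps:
K = -12
k = ¼ (k = -4/(1*(-3)) + 13*(-1/12) = -4/(-3) - 13/12 = -4*(-⅓) - 13/12 = 4/3 - 13/12 = ¼ ≈ 0.25000)
n(j) = ⅐ (n(j) = 1/(-5 - 1*(-12)) = 1/(-5 + 12) = 1/7 = ⅐)
1/n(k) = 1/(⅐) = 7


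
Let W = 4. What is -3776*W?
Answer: -15104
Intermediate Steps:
-3776*W = -3776*4 = -15104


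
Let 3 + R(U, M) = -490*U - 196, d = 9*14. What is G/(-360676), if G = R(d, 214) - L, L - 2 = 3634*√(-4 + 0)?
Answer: 61941/360676 + 1817*I/90169 ≈ 0.17174 + 0.020151*I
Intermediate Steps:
d = 126
R(U, M) = -199 - 490*U (R(U, M) = -3 + (-490*U - 196) = -3 + (-196 - 490*U) = -199 - 490*U)
L = 2 + 7268*I (L = 2 + 3634*√(-4 + 0) = 2 + 3634*√(-4) = 2 + 3634*(2*I) = 2 + 7268*I ≈ 2.0 + 7268.0*I)
G = -61941 - 7268*I (G = (-199 - 490*126) - (2 + 7268*I) = (-199 - 61740) + (-2 - 7268*I) = -61939 + (-2 - 7268*I) = -61941 - 7268*I ≈ -61941.0 - 7268.0*I)
G/(-360676) = (-61941 - 7268*I)/(-360676) = (-61941 - 7268*I)*(-1/360676) = 61941/360676 + 1817*I/90169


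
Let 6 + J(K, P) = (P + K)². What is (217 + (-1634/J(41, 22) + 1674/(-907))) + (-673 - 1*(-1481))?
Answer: 3676185925/3594441 ≈ 1022.7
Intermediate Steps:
J(K, P) = -6 + (K + P)² (J(K, P) = -6 + (P + K)² = -6 + (K + P)²)
(217 + (-1634/J(41, 22) + 1674/(-907))) + (-673 - 1*(-1481)) = (217 + (-1634/(-6 + (41 + 22)²) + 1674/(-907))) + (-673 - 1*(-1481)) = (217 + (-1634/(-6 + 63²) + 1674*(-1/907))) + (-673 + 1481) = (217 + (-1634/(-6 + 3969) - 1674/907)) + 808 = (217 + (-1634/3963 - 1674/907)) + 808 = (217 - 8116100/3594441) + 808 = 771877597/3594441 + 808 = 3676185925/3594441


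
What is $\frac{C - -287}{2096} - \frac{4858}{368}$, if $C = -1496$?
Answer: $- \frac{664205}{48208} \approx -13.778$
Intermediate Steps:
$\frac{C - -287}{2096} - \frac{4858}{368} = \frac{-1496 - -287}{2096} - \frac{4858}{368} = \left(-1496 + 287\right) \frac{1}{2096} - \frac{2429}{184} = \left(-1209\right) \frac{1}{2096} - \frac{2429}{184} = - \frac{1209}{2096} - \frac{2429}{184} = - \frac{664205}{48208}$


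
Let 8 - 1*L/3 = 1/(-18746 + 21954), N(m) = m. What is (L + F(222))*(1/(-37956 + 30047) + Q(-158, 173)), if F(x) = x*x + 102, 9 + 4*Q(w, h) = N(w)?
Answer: -209357521012539/101488288 ≈ -2.0629e+6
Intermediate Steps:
Q(w, h) = -9/4 + w/4
F(x) = 102 + x² (F(x) = x² + 102 = 102 + x²)
L = 76989/3208 (L = 24 - 3/(-18746 + 21954) = 24 - 3/3208 = 76989/3208 ≈ 23.999)
(L + F(222))*(1/(-37956 + 30047) + Q(-158, 173)) = (76989/3208 + (102 + 222²))*(1/(-37956 + 30047) + (-9/4 + (¼)*(-158))) = (76989/3208 + (102 + 49284))*(1/(-7909) + (-9/4 - 79/2)) = (76989/3208 + 49386)*(-1/7909 - 167/4) = (158507277/3208)*(-1320807/31636) = -209357521012539/101488288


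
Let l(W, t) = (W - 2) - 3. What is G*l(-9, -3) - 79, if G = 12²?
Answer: -2095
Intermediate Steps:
G = 144
l(W, t) = -5 + W (l(W, t) = (-2 + W) - 3 = -5 + W)
G*l(-9, -3) - 79 = 144*(-5 - 9) - 79 = 144*(-14) - 79 = -2016 - 79 = -2095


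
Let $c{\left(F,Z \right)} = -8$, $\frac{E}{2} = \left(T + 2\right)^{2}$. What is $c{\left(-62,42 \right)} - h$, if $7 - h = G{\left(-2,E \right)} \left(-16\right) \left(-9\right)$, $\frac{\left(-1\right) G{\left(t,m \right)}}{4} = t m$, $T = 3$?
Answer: $57585$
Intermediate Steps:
$E = 50$ ($E = 2 \left(3 + 2\right)^{2} = 2 \cdot 5^{2} = 2 \cdot 25 = 50$)
$G{\left(t,m \right)} = - 4 m t$ ($G{\left(t,m \right)} = - 4 t m = - 4 m t$)
$h = -57593$ ($h = 7 - \left(-4\right) 50 \left(-2\right) \left(-16\right) \left(-9\right) = 7 - 400 \left(-16\right) \left(-9\right) = 7 - \left(-6400\right) \left(-9\right) = 7 - 57600 = -57593$)
$c{\left(-62,42 \right)} - h = -8 - -57593 = -8 + 57593 = 57585$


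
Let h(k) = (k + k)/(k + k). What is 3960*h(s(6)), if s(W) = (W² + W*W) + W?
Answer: 3960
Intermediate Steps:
s(W) = W + 2*W² (s(W) = (W² + W²) + W = 2*W² + W = W + 2*W²)
h(k) = 1 (h(k) = (2*k)/((2*k)) = (2*k)*(1/(2*k)) = 1)
3960*h(s(6)) = 3960*1 = 3960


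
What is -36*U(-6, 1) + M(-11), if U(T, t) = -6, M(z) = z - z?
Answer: 216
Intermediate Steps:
M(z) = 0
-36*U(-6, 1) + M(-11) = -36*(-6) + 0 = 216 + 0 = 216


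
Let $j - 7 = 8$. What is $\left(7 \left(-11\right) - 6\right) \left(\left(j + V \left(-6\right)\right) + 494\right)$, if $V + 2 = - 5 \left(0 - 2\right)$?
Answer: $-38263$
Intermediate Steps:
$j = 15$ ($j = 7 + 8 = 15$)
$V = 8$ ($V = -2 - 5 \left(0 - 2\right) = -2 - -10 = -2 + 10 = 8$)
$\left(7 \left(-11\right) - 6\right) \left(\left(j + V \left(-6\right)\right) + 494\right) = \left(7 \left(-11\right) - 6\right) \left(\left(15 + 8 \left(-6\right)\right) + 494\right) = \left(-77 - 6\right) \left(\left(15 - 48\right) + 494\right) = - 83 \left(-33 + 494\right) = \left(-83\right) 461 = -38263$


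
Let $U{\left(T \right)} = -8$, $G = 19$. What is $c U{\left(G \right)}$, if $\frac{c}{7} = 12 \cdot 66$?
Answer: $-44352$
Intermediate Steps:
$c = 5544$ ($c = 7 \cdot 12 \cdot 66 = 7 \cdot 792 = 5544$)
$c U{\left(G \right)} = 5544 \left(-8\right) = -44352$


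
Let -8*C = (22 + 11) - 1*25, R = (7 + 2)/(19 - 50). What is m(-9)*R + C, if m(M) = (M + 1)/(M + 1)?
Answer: -40/31 ≈ -1.2903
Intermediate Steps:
R = -9/31 (R = 9/(-31) = 9*(-1/31) = -9/31 ≈ -0.29032)
m(M) = 1 (m(M) = (1 + M)/(1 + M) = 1)
C = -1 (C = -((22 + 11) - 1*25)/8 = -(33 - 25)/8 = -1/8*8 = -1)
m(-9)*R + C = 1*(-9/31) - 1 = -9/31 - 1 = -40/31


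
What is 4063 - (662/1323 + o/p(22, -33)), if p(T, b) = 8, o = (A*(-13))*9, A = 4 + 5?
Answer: 44390615/10584 ≈ 4194.1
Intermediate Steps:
A = 9
o = -1053 (o = (9*(-13))*9 = -117*9 = -1053)
4063 - (662/1323 + o/p(22, -33)) = 4063 - (662/1323 - 1053/8) = 4063 - 1*(-1387823/10584) = 4063 + 1387823/10584 = 44390615/10584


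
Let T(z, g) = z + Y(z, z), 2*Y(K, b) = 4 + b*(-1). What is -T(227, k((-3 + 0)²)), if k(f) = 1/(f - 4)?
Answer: -231/2 ≈ -115.50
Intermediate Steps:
Y(K, b) = 2 - b/2 (Y(K, b) = (4 + b*(-1))/2 = (4 - b)/2 = 2 - b/2)
k(f) = 1/(-4 + f)
T(z, g) = 2 + z/2 (T(z, g) = z + (2 - z/2) = 2 + z/2)
-T(227, k((-3 + 0)²)) = -(2 + (½)*227) = -(2 + 227/2) = -1*231/2 = -231/2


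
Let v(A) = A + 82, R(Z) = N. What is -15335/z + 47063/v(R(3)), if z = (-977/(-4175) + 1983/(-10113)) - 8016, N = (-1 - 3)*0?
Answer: 2663579626466627/4625458009328 ≈ 575.85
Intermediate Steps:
N = 0 (N = -4*0 = 0)
R(Z) = 0
v(A) = 82 + A
z = -112816049008/14073925 (z = (-977*(-1/4175) + 1983*(-1/10113)) - 8016 = (977/4175 - 661/3371) - 8016 = 533792/14073925 - 8016 = -112816049008/14073925 ≈ -8016.0)
-15335/z + 47063/v(R(3)) = -15335/(-112816049008/14073925) + 47063/(82 + 0) = -15335*(-14073925/112816049008) + 47063/82 = 215823639875/112816049008 + 47063*(1/82) = 215823639875/112816049008 + 47063/82 = 2663579626466627/4625458009328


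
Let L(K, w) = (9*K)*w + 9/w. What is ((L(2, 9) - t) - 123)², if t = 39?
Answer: 1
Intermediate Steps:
L(K, w) = 9/w + 9*K*w (L(K, w) = 9*K*w + 9/w = 9/w + 9*K*w)
((L(2, 9) - t) - 123)² = (((9/9 + 9*2*9) - 1*39) - 123)² = (((9*(⅑) + 162) - 39) - 123)² = (((1 + 162) - 39) - 123)² = ((163 - 39) - 123)² = (124 - 123)² = 1² = 1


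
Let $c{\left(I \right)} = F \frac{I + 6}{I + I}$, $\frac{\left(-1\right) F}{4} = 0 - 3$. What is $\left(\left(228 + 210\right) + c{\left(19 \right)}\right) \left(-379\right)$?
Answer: $- \frac{3210888}{19} \approx -1.6899 \cdot 10^{5}$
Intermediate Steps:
$F = 12$ ($F = - 4 \left(0 - 3\right) = \left(-4\right) \left(-3\right) = 12$)
$c{\left(I \right)} = \frac{6 \left(6 + I\right)}{I}$ ($c{\left(I \right)} = 12 \frac{I + 6}{I + I} = 12 \frac{6 + I}{2 I} = \frac{6 \left(6 + I\right)}{I}$)
$\left(\left(228 + 210\right) + c{\left(19 \right)}\right) \left(-379\right) = \left(\left(228 + 210\right) + \left(6 + \frac{36}{19}\right)\right) \left(-379\right) = \left(438 + \left(6 + 36 \cdot \frac{1}{19}\right)\right) \left(-379\right) = \left(438 + \left(6 + \frac{36}{19}\right)\right) \left(-379\right) = \left(438 + \frac{150}{19}\right) \left(-379\right) = \frac{8472}{19} \left(-379\right) = - \frac{3210888}{19}$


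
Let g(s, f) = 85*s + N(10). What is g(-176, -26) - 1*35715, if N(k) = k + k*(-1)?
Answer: -50675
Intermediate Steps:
N(k) = 0 (N(k) = k - k = 0)
g(s, f) = 85*s (g(s, f) = 85*s + 0 = 85*s)
g(-176, -26) - 1*35715 = 85*(-176) - 1*35715 = -14960 - 35715 = -50675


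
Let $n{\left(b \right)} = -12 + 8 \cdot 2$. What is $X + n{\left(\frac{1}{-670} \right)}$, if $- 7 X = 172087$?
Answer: $- \frac{172059}{7} \approx -24580.0$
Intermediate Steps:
$n{\left(b \right)} = 4$ ($n{\left(b \right)} = -12 + 16 = 4$)
$X = - \frac{172087}{7}$ ($X = \left(- \frac{1}{7}\right) 172087 = - \frac{172087}{7} \approx -24584.0$)
$X + n{\left(\frac{1}{-670} \right)} = - \frac{172087}{7} + 4 = - \frac{172059}{7}$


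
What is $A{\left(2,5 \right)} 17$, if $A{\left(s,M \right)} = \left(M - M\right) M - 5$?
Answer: $-85$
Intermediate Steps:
$A{\left(s,M \right)} = -5$ ($A{\left(s,M \right)} = 0 M - 5 = 0 - 5 = -5$)
$A{\left(2,5 \right)} 17 = \left(-5\right) 17 = -85$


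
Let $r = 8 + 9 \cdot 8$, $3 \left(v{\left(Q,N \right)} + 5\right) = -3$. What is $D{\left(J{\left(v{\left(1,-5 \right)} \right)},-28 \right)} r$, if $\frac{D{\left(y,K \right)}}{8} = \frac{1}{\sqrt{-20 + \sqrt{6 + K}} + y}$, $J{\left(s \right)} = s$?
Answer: $- \frac{640}{6 - \sqrt{-20 + i \sqrt{22}}} \approx -69.725 - 57.296 i$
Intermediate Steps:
$v{\left(Q,N \right)} = -6$ ($v{\left(Q,N \right)} = -5 + \frac{1}{3} \left(-3\right) = -5 - 1 = -6$)
$r = 80$ ($r = 8 + 72 = 80$)
$D{\left(y,K \right)} = \frac{8}{y + \sqrt{-20 + \sqrt{6 + K}}}$ ($D{\left(y,K \right)} = \frac{8}{\sqrt{-20 + \sqrt{6 + K}} + y} = \frac{8}{y + \sqrt{-20 + \sqrt{6 + K}}}$)
$D{\left(J{\left(v{\left(1,-5 \right)} \right)},-28 \right)} r = \frac{8}{-6 + \sqrt{-20 + \sqrt{6 - 28}}} \cdot 80 = \frac{8}{-6 + \sqrt{-20 + \sqrt{-22}}} \cdot 80 = \frac{8}{-6 + \sqrt{-20 + i \sqrt{22}}} \cdot 80 = \frac{640}{-6 + \sqrt{-20 + i \sqrt{22}}}$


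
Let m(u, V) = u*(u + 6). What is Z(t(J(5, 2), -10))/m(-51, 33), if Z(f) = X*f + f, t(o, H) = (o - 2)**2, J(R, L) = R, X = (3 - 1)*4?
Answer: 3/85 ≈ 0.035294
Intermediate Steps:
X = 8 (X = 2*4 = 8)
t(o, H) = (-2 + o)**2
Z(f) = 9*f (Z(f) = 8*f + f = 9*f)
m(u, V) = u*(6 + u)
Z(t(J(5, 2), -10))/m(-51, 33) = (9*(-2 + 5)**2)/((-51*(6 - 51))) = (9*3**2)/((-51*(-45))) = (9*9)/2295 = 81*(1/2295) = 3/85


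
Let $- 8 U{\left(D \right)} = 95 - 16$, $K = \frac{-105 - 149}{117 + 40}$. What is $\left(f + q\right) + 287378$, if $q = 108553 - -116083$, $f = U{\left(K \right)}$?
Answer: $\frac{4096033}{8} \approx 5.12 \cdot 10^{5}$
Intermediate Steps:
$K = - \frac{254}{157} \approx -1.6178$
$U{\left(D \right)} = - \frac{79}{8}$ ($U{\left(D \right)} = - \frac{95 - 16}{8} = \left(- \frac{1}{8}\right) 79 = - \frac{79}{8}$)
$f = - \frac{79}{8} \approx -9.875$
$q = 224636$ ($q = 108553 + 116083 = 224636$)
$\left(f + q\right) + 287378 = \left(- \frac{79}{8} + 224636\right) + 287378 = \frac{1797009}{8} + 287378 = \frac{4096033}{8}$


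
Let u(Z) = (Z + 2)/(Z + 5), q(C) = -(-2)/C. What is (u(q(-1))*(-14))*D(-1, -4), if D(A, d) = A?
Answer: 0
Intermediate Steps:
q(C) = 2/C
u(Z) = (2 + Z)/(5 + Z)
(u(q(-1))*(-14))*D(-1, -4) = (((2 + 2/(-1))/(5 + 2/(-1)))*(-14))*(-1) = (((2 + 2*(-1))/(5 + 2*(-1)))*(-14))*(-1) = (((2 - 2)/(5 - 2))*(-14))*(-1) = ((0/3)*(-14))*(-1) = (((⅓)*0)*(-14))*(-1) = (0*(-14))*(-1) = 0*(-1) = 0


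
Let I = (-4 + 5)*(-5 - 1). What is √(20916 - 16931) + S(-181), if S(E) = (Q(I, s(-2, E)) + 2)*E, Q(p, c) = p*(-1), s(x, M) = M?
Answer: -1448 + √3985 ≈ -1384.9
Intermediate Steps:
I = -6 (I = 1*(-6) = -6)
Q(p, c) = -p
S(E) = 8*E (S(E) = (-1*(-6) + 2)*E = (6 + 2)*E = 8*E)
√(20916 - 16931) + S(-181) = √(20916 - 16931) + 8*(-181) = √3985 - 1448 = -1448 + √3985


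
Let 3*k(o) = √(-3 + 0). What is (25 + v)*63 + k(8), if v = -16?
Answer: 567 + I*√3/3 ≈ 567.0 + 0.57735*I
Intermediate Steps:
k(o) = I*√3/3 (k(o) = √(-3 + 0)/3 = √(-3)/3 = (I*√3)/3 = I*√3/3)
(25 + v)*63 + k(8) = (25 - 16)*63 + I*√3/3 = 9*63 + I*√3/3 = 567 + I*√3/3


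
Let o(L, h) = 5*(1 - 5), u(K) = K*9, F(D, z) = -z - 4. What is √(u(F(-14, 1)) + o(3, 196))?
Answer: I*√65 ≈ 8.0623*I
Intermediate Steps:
F(D, z) = -4 - z
u(K) = 9*K
o(L, h) = -20 (o(L, h) = 5*(-4) = -20)
√(u(F(-14, 1)) + o(3, 196)) = √(9*(-4 - 1*1) - 20) = √(9*(-4 - 1) - 20) = √(9*(-5) - 20) = √(-45 - 20) = √(-65) = I*√65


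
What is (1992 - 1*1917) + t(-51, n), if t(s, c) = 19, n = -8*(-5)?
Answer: 94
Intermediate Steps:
n = 40
(1992 - 1*1917) + t(-51, n) = (1992 - 1*1917) + 19 = (1992 - 1917) + 19 = 75 + 19 = 94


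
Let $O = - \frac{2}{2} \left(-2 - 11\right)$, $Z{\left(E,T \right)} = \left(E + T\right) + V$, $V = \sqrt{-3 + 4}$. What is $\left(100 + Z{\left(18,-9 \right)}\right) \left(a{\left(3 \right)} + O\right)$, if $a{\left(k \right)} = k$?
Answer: $1760$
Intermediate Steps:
$V = 1$ ($V = \sqrt{1} = 1$)
$Z{\left(E,T \right)} = 1 + E + T$ ($Z{\left(E,T \right)} = \left(E + T\right) + 1 = 1 + E + T$)
$O = 13$ ($O = \left(-2\right) \frac{1}{2} \left(-13\right) = \left(-1\right) \left(-13\right) = 13$)
$\left(100 + Z{\left(18,-9 \right)}\right) \left(a{\left(3 \right)} + O\right) = \left(100 + \left(1 + 18 - 9\right)\right) \left(3 + 13\right) = \left(100 + 10\right) 16 = 110 \cdot 16 = 1760$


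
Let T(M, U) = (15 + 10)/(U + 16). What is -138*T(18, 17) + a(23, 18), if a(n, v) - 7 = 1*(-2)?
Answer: -1095/11 ≈ -99.545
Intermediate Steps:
T(M, U) = 25/(16 + U)
a(n, v) = 5 (a(n, v) = 7 + 1*(-2) = 7 - 2 = 5)
-138*T(18, 17) + a(23, 18) = -3450/(16 + 17) + 5 = -3450/33 + 5 = -138*25/33 + 5 = -1150/11 + 5 = -1095/11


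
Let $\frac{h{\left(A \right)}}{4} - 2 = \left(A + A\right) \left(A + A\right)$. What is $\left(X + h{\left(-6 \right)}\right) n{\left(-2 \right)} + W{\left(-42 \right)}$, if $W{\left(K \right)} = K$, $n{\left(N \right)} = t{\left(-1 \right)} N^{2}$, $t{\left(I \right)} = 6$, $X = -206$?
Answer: $9030$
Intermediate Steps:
$h{\left(A \right)} = 8 + 16 A^{2}$ ($h{\left(A \right)} = 8 + 4 \left(A + A\right) \left(A + A\right) = 8 + 4 \cdot 2 A 2 A = 8 + 4 \cdot 4 A^{2} = 8 + 16 A^{2}$)
$n{\left(N \right)} = 6 N^{2}$
$\left(X + h{\left(-6 \right)}\right) n{\left(-2 \right)} + W{\left(-42 \right)} = \left(-206 + \left(8 + 16 \left(-6\right)^{2}\right)\right) 6 \left(-2\right)^{2} - 42 = \left(-206 + \left(8 + 16 \cdot 36\right)\right) 6 \cdot 4 - 42 = \left(-206 + \left(8 + 576\right)\right) 24 - 42 = \left(-206 + 584\right) 24 - 42 = 378 \cdot 24 - 42 = 9072 - 42 = 9030$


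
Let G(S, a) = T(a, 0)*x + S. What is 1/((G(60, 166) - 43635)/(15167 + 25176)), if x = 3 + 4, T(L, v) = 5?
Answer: -40343/43540 ≈ -0.92657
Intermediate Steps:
x = 7
G(S, a) = 35 + S (G(S, a) = 5*7 + S = 35 + S)
1/((G(60, 166) - 43635)/(15167 + 25176)) = 1/(((35 + 60) - 43635)/(15167 + 25176)) = 1/((95 - 43635)/40343) = 1/(-43540*1/40343) = 1/(-43540/40343) = -40343/43540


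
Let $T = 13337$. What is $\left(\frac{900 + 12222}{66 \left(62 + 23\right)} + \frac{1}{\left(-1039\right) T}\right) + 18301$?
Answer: $\frac{237145907301011}{12956428705} \approx 18303.0$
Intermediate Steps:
$\left(\frac{900 + 12222}{66 \left(62 + 23\right)} + \frac{1}{\left(-1039\right) T}\right) + 18301 = \left(\frac{900 + 12222}{66 \left(62 + 23\right)} + \frac{1}{\left(-1039\right) 13337}\right) + 18301 = \left(\frac{13122}{66 \cdot 85} - \frac{1}{13857143}\right) + 18301 = \left(\frac{13122}{5610} - \frac{1}{13857143}\right) + 18301 = \left(13122 \cdot \frac{1}{5610} - \frac{1}{13857143}\right) + 18301 = \left(\frac{2187}{935} - \frac{1}{13857143}\right) + 18301 = \frac{30305570806}{12956428705} + 18301 = \frac{237145907301011}{12956428705}$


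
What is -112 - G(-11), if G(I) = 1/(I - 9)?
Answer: -2239/20 ≈ -111.95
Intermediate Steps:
G(I) = 1/(-9 + I)
-112 - G(-11) = -112 - 1/(-9 - 11) = -112 - 1/(-20) = -112 - 1*(-1/20) = -112 + 1/20 = -2239/20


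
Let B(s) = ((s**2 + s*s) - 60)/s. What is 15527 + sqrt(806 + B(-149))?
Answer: 15527 + 2*sqrt(2821762)/149 ≈ 15550.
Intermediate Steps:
B(s) = (-60 + 2*s**2)/s (B(s) = ((s**2 + s**2) - 60)/s = (2*s**2 - 60)/s = (-60 + 2*s**2)/s)
15527 + sqrt(806 + B(-149)) = 15527 + sqrt(806 + (-60/(-149) + 2*(-149))) = 15527 + sqrt(806 + (-60*(-1/149) - 298)) = 15527 + sqrt(806 + (60/149 - 298)) = 15527 + sqrt(806 - 44342/149) = 15527 + sqrt(75752/149) = 15527 + 2*sqrt(2821762)/149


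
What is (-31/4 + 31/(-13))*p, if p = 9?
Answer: -4743/52 ≈ -91.212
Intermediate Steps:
(-31/4 + 31/(-13))*p = (-31/4 + 31/(-13))*9 = (-31*1/4 + 31*(-1/13))*9 = (-31/4 - 31/13)*9 = -527/52*9 = -4743/52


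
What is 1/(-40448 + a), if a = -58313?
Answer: -1/98761 ≈ -1.0125e-5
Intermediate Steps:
1/(-40448 + a) = 1/(-40448 - 58313) = 1/(-98761) = -1/98761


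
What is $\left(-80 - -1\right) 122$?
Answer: $-9638$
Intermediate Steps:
$\left(-80 - -1\right) 122 = \left(-80 + \left(-5 + 6\right)\right) 122 = \left(-80 + 1\right) 122 = \left(-79\right) 122 = -9638$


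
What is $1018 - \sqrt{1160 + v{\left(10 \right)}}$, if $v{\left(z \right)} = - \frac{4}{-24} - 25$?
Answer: $1018 - \frac{7 \sqrt{834}}{6} \approx 984.31$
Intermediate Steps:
$v{\left(z \right)} = - \frac{149}{6}$ ($v{\left(z \right)} = \left(-4\right) \left(- \frac{1}{24}\right) - 25 = \frac{1}{6} - 25 = - \frac{149}{6}$)
$1018 - \sqrt{1160 + v{\left(10 \right)}} = 1018 - \sqrt{1160 - \frac{149}{6}} = 1018 - \sqrt{\frac{6811}{6}} = 1018 - \frac{7 \sqrt{834}}{6}$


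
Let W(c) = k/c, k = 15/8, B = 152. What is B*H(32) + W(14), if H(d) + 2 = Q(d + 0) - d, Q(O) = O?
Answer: -34033/112 ≈ -303.87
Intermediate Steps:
k = 15/8 (k = 15*(⅛) = 15/8 ≈ 1.8750)
W(c) = 15/(8*c)
H(d) = -2 (H(d) = -2 + ((d + 0) - d) = -2 + (d - d) = -2 + 0 = -2)
B*H(32) + W(14) = 152*(-2) + (15/8)/14 = -304 + (15/8)*(1/14) = -304 + 15/112 = -34033/112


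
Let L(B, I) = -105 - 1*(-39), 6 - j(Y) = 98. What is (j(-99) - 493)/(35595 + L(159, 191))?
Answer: -15/911 ≈ -0.016465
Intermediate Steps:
j(Y) = -92 (j(Y) = 6 - 1*98 = 6 - 98 = -92)
L(B, I) = -66 (L(B, I) = -105 + 39 = -66)
(j(-99) - 493)/(35595 + L(159, 191)) = (-92 - 493)/(35595 - 66) = -585/35529 = -585*1/35529 = -15/911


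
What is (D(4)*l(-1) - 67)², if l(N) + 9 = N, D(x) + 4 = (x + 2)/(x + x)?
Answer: 4761/4 ≈ 1190.3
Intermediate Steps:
D(x) = -4 + (2 + x)/(2*x) (D(x) = -4 + (x + 2)/(x + x) = -4 + (2 + x)/((2*x)) = -4 + (2 + x)*(1/(2*x)) = -4 + (2 + x)/(2*x))
l(N) = -9 + N
(D(4)*l(-1) - 67)² = ((-7/2 + 1/4)*(-9 - 1) - 67)² = ((-7/2 + ¼)*(-10) - 67)² = (-13/4*(-10) - 67)² = (65/2 - 67)² = (-69/2)² = 4761/4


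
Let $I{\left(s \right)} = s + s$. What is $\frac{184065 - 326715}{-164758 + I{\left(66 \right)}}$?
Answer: $\frac{71325}{82313} \approx 0.86651$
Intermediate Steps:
$I{\left(s \right)} = 2 s$
$\frac{184065 - 326715}{-164758 + I{\left(66 \right)}} = \frac{184065 - 326715}{-164758 + 2 \cdot 66} = - \frac{142650}{-164758 + 132} = - \frac{142650}{-164626} = \left(-142650\right) \left(- \frac{1}{164626}\right) = \frac{71325}{82313}$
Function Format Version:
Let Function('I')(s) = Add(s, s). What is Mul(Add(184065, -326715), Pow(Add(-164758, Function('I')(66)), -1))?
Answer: Rational(71325, 82313) ≈ 0.86651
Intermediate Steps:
Function('I')(s) = Mul(2, s)
Mul(Add(184065, -326715), Pow(Add(-164758, Function('I')(66)), -1)) = Mul(Add(184065, -326715), Pow(Add(-164758, Mul(2, 66)), -1)) = Mul(-142650, Pow(Add(-164758, 132), -1)) = Mul(-142650, Pow(-164626, -1)) = Mul(-142650, Rational(-1, 164626)) = Rational(71325, 82313)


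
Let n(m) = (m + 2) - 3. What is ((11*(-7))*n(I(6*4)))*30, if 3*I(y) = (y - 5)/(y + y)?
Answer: 48125/24 ≈ 2005.2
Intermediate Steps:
I(y) = (-5 + y)/(6*y) (I(y) = ((y - 5)/(y + y))/3 = ((-5 + y)/((2*y)))/3 = ((-5 + y)*(1/(2*y)))/3 = ((-5 + y)/(2*y))/3 = (-5 + y)/(6*y))
n(m) = -1 + m (n(m) = (2 + m) - 3 = -1 + m)
((11*(-7))*n(I(6*4)))*30 = ((11*(-7))*(-1 + (-5 + 6*4)/(6*((6*4)))))*30 = -77*(-1 + (⅙)*(-5 + 24)/24)*30 = -77*(-1 + (⅙)*(1/24)*19)*30 = -77*(-1 + 19/144)*30 = -77*(-125/144)*30 = (9625/144)*30 = 48125/24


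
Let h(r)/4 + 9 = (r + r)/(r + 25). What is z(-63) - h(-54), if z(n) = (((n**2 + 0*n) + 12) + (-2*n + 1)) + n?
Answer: 117917/29 ≈ 4066.1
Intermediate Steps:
h(r) = -36 + 8*r/(25 + r) (h(r) = -36 + 4*((r + r)/(r + 25)) = -36 + 4*((2*r)/(25 + r)) = -36 + 4*(2*r/(25 + r)) = -36 + 8*r/(25 + r))
z(n) = 13 + n**2 - n (z(n) = (((n**2 + 0) + 12) + (1 - 2*n)) + n = ((n**2 + 12) + (1 - 2*n)) + n = ((12 + n**2) + (1 - 2*n)) + n = (13 + n**2 - 2*n) + n = 13 + n**2 - n)
z(-63) - h(-54) = (13 + (-63)**2 - 1*(-63)) - 4*(-225 - 7*(-54))/(25 - 54) = (13 + 3969 + 63) - 4*(-225 + 378)/(-29) = 4045 - 4*(-1)*153/29 = 4045 - 1*(-612/29) = 4045 + 612/29 = 117917/29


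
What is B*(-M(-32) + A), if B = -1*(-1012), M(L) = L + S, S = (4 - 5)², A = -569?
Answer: -544456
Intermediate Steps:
S = 1 (S = (-1)² = 1)
M(L) = 1 + L (M(L) = L + 1 = 1 + L)
B = 1012
B*(-M(-32) + A) = 1012*(-(1 - 32) - 569) = 1012*(-1*(-31) - 569) = 1012*(31 - 569) = 1012*(-538) = -544456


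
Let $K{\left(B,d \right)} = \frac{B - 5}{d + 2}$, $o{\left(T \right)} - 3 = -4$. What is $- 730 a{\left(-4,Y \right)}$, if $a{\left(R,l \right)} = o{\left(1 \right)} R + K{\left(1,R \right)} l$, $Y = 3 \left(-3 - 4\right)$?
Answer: $27740$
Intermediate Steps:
$o{\left(T \right)} = -1$ ($o{\left(T \right)} = 3 - 4 = -1$)
$Y = -21$ ($Y = 3 \left(-7\right) = -21$)
$K{\left(B,d \right)} = \frac{-5 + B}{2 + d}$
$a{\left(R,l \right)} = - R - \frac{4 l}{2 + R}$ ($a{\left(R,l \right)} = - R + \frac{-5 + 1}{2 + R} l = - R + \frac{1}{2 + R} \left(-4\right) l = - R + - \frac{4}{2 + R} l = - R - \frac{4 l}{2 + R}$)
$- 730 a{\left(-4,Y \right)} = - 730 \frac{\left(-4\right) \left(-21\right) - - 4 \left(2 - 4\right)}{2 - 4} = - 730 \frac{84 - \left(-4\right) \left(-2\right)}{-2} = - 730 \left(- \frac{84 - 8}{2}\right) = - 730 \left(\left(- \frac{1}{2}\right) 76\right) = \left(-730\right) \left(-38\right) = 27740$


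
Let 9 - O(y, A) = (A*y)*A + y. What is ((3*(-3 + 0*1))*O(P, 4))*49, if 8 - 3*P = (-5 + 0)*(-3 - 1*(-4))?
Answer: 28518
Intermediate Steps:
P = 13/3 (P = 8/3 - (-5 + 0)*(-3 - 1*(-4))/3 = 8/3 - (-5)*(-3 + 4)/3 = 8/3 - (-5)/3 = 8/3 - ⅓*(-5) = 8/3 + 5/3 = 13/3 ≈ 4.3333)
O(y, A) = 9 - y - y*A² (O(y, A) = 9 - ((A*y)*A + y) = 9 - (y*A² + y) = 9 - (y + y*A²) = 9 + (-y - y*A²) = 9 - y - y*A²)
((3*(-3 + 0*1))*O(P, 4))*49 = ((3*(-3 + 0*1))*(9 - 1*13/3 - 1*13/3*4²))*49 = ((3*(-3 + 0))*(9 - 13/3 - 1*13/3*16))*49 = ((3*(-3))*(9 - 13/3 - 208/3))*49 = -9*(-194/3)*49 = 582*49 = 28518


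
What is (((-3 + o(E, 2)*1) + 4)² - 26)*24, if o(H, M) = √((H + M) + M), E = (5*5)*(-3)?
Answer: -2304 + 48*I*√71 ≈ -2304.0 + 404.46*I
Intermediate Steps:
E = -75 (E = 25*(-3) = -75)
o(H, M) = √(H + 2*M)
(((-3 + o(E, 2)*1) + 4)² - 26)*24 = (((-3 + √(-75 + 2*2)*1) + 4)² - 26)*24 = (((-3 + √(-75 + 4)*1) + 4)² - 26)*24 = (((-3 + √(-71)*1) + 4)² - 26)*24 = (((-3 + (I*√71)*1) + 4)² - 26)*24 = (((-3 + I*√71) + 4)² - 26)*24 = ((1 + I*√71)² - 26)*24 = (-26 + (1 + I*√71)²)*24 = -624 + 24*(1 + I*√71)²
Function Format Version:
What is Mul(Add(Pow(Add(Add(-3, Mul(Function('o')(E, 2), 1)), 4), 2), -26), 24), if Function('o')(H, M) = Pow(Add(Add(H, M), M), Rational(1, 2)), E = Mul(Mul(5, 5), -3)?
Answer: Add(-2304, Mul(48, I, Pow(71, Rational(1, 2)))) ≈ Add(-2304.0, Mul(404.46, I))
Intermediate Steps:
E = -75 (E = Mul(25, -3) = -75)
Function('o')(H, M) = Pow(Add(H, Mul(2, M)), Rational(1, 2))
Mul(Add(Pow(Add(Add(-3, Mul(Function('o')(E, 2), 1)), 4), 2), -26), 24) = Mul(Add(Pow(Add(Add(-3, Mul(Pow(Add(-75, Mul(2, 2)), Rational(1, 2)), 1)), 4), 2), -26), 24) = Mul(Add(Pow(Add(Add(-3, Mul(Pow(Add(-75, 4), Rational(1, 2)), 1)), 4), 2), -26), 24) = Mul(Add(Pow(Add(Add(-3, Mul(Pow(-71, Rational(1, 2)), 1)), 4), 2), -26), 24) = Mul(Add(Pow(Add(Add(-3, Mul(Mul(I, Pow(71, Rational(1, 2))), 1)), 4), 2), -26), 24) = Mul(Add(Pow(Add(Add(-3, Mul(I, Pow(71, Rational(1, 2)))), 4), 2), -26), 24) = Mul(Add(Pow(Add(1, Mul(I, Pow(71, Rational(1, 2)))), 2), -26), 24) = Mul(Add(-26, Pow(Add(1, Mul(I, Pow(71, Rational(1, 2)))), 2)), 24) = Add(-624, Mul(24, Pow(Add(1, Mul(I, Pow(71, Rational(1, 2)))), 2)))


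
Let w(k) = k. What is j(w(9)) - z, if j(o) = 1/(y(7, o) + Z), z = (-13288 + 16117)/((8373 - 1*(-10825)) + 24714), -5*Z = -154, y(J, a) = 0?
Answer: -893/27944 ≈ -0.031957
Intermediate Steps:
Z = 154/5 (Z = -⅕*(-154) = 154/5 ≈ 30.800)
z = 2829/43912 (z = 2829/((8373 + 10825) + 24714) = 2829/(19198 + 24714) = 2829/43912 ≈ 0.064424)
j(o) = 5/154 (j(o) = 1/(0 + 154/5) = 1/(154/5) = 5/154)
j(w(9)) - z = 5/154 - 1*2829/43912 = 5/154 - 2829/43912 = -893/27944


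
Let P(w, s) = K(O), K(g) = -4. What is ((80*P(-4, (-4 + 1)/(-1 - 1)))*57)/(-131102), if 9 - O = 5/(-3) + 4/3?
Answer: 9120/65551 ≈ 0.13913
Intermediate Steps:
O = 28/3 (O = 9 - (5/(-3) + 4/3) = 9 - (5*(-⅓) + 4*(⅓)) = 9 - (-5/3 + 4/3) = 9 - 1*(-⅓) = 9 + ⅓ = 28/3 ≈ 9.3333)
P(w, s) = -4
((80*P(-4, (-4 + 1)/(-1 - 1)))*57)/(-131102) = ((80*(-4))*57)/(-131102) = -320*57*(-1/131102) = -18240*(-1/131102) = 9120/65551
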